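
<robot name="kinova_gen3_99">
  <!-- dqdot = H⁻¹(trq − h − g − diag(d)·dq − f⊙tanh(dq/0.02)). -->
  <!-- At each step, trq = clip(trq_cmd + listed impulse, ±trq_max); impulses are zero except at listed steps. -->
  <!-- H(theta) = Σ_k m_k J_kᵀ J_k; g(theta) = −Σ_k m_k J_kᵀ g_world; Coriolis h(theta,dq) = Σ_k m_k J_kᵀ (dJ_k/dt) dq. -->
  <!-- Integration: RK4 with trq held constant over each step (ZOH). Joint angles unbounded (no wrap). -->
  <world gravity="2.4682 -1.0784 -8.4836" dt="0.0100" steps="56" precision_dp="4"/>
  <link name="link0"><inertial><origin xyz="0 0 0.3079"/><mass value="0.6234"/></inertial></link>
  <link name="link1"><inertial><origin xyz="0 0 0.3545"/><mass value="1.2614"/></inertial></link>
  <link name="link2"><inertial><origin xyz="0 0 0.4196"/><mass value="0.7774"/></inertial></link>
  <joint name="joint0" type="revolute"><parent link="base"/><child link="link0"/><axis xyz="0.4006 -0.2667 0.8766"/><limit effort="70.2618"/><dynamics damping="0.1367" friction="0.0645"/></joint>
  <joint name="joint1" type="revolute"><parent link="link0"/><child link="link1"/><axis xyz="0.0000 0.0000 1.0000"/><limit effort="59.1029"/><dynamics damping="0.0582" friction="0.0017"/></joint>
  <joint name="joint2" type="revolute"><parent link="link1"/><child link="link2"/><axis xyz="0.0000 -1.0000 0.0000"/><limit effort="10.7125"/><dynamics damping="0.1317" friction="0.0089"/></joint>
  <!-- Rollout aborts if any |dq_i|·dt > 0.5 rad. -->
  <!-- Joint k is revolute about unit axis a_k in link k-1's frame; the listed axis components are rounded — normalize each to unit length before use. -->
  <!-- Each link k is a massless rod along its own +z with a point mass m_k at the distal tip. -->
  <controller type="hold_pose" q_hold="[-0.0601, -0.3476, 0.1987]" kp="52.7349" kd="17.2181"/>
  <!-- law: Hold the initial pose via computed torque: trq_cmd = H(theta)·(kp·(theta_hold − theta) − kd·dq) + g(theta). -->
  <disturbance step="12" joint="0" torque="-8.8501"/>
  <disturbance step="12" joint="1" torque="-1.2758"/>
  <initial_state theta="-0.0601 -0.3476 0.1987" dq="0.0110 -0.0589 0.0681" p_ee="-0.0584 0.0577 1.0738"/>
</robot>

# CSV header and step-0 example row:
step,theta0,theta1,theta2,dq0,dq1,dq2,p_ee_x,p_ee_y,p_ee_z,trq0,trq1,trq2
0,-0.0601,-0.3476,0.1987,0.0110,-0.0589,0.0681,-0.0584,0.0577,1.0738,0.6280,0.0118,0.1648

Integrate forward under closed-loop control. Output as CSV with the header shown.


step,theta0,theta1,theta2,dq0,dq1,dq2,p_ee_x,p_ee_y,p_ee_z,trq0,trq1,trq2
1,-0.0600,-0.3480,0.1993,0.0058,-0.0190,0.0562,-0.0586,0.0578,1.0738,0.6446,0.0115,0.1900
2,-0.0600,-0.3481,0.1998,0.0034,-0.0036,0.0455,-0.0589,0.0578,1.0737,0.6569,0.0115,0.2116
3,-0.0599,-0.3481,0.2002,0.0023,0.0006,0.0362,-0.0590,0.0579,1.0737,0.6666,0.0118,0.2300
4,-0.0599,-0.3481,0.2006,0.0017,0.0014,0.0283,-0.0591,0.0579,1.0737,0.6745,0.0121,0.2457
5,-0.0599,-0.3481,0.2008,0.0013,0.0013,0.0217,-0.0592,0.0579,1.0736,0.6811,0.0124,0.2590
6,-0.0599,-0.3480,0.2010,0.0010,0.0010,0.0162,-0.0593,0.0580,1.0736,0.6865,0.0126,0.2702
7,-0.0599,-0.3480,0.2011,0.0007,0.0007,0.0117,-0.0594,0.0580,1.0736,0.6910,0.0128,0.2796
8,-0.0599,-0.3480,0.2012,0.0005,0.0006,0.0080,-0.0594,0.0580,1.0736,0.6947,0.0129,0.2874
9,-0.0599,-0.3480,0.2013,0.0003,0.0004,0.0050,-0.0594,0.0580,1.0736,0.6978,0.0130,0.2939
10,-0.0599,-0.3480,0.2013,0.0002,0.0004,0.0026,-0.0595,0.0580,1.0736,0.7004,0.0131,0.2993
11,-0.0599,-0.3480,0.2014,0.0000,0.0003,0.0007,-0.0595,0.0580,1.0736,0.7026,0.0132,0.3037
12,-0.0599,-0.3480,0.2014,-0.0001,0.0002,-0.0008,-0.0595,0.0580,1.0736,-8.1457,-1.2625,0.3074
13,-0.0600,-0.3584,0.2014,-0.0343,-1.9831,0.0104,-0.0591,0.0589,1.0736,2.2532,0.2276,0.3027
14,-0.0605,-0.3741,0.2016,-0.0680,-1.1947,0.0226,-0.0584,0.0604,1.0735,2.0302,0.1842,0.2912
15,-0.0613,-0.3835,0.2018,-0.0780,-0.7209,0.0241,-0.0579,0.0615,1.0735,1.8372,0.1525,0.2896
16,-0.0621,-0.3892,0.2020,-0.0754,-0.4360,0.0213,-0.0576,0.0623,1.0734,1.6706,0.1286,0.2920
17,-0.0628,-0.3927,0.2022,-0.0665,-0.2641,0.0169,-0.0573,0.0630,1.0734,1.5267,0.1100,0.2957
18,-0.0634,-0.3948,0.2024,-0.0552,-0.1598,0.0122,-0.0570,0.0634,1.0734,1.4027,0.0952,0.2996
19,-0.0639,-0.3961,0.2025,-0.0433,-0.0958,0.0077,-0.0569,0.0638,1.0733,1.2959,0.0832,0.3032
20,-0.0642,-0.3968,0.2025,-0.0321,-0.0554,0.0038,-0.0567,0.0640,1.0733,1.2042,0.0733,0.3062
21,-0.0645,-0.3972,0.2025,-0.0221,-0.0284,0.0005,-0.0566,0.0642,1.0733,1.1260,0.0650,0.3086
22,-0.0647,-0.3974,0.2025,-0.0137,-0.0090,-0.0021,-0.0565,0.0643,1.0733,1.0605,0.0582,0.3105
23,-0.0648,-0.3974,0.2025,-0.0069,0.0051,-0.0041,-0.0565,0.0644,1.0733,1.0068,0.0526,0.3120
24,-0.0648,-0.3973,0.2025,-0.0016,0.0167,-0.0056,-0.0565,0.0644,1.0733,0.9635,0.0481,0.3132
25,-0.0648,-0.3971,0.2024,0.0023,0.0277,-0.0066,-0.0565,0.0643,1.0733,0.9287,0.0443,0.3142
26,-0.0648,-0.3968,0.2023,0.0051,0.0378,-0.0073,-0.0565,0.0643,1.0733,0.9006,0.0412,0.3150
27,-0.0647,-0.3963,0.2023,0.0072,0.0465,-0.0078,-0.0565,0.0642,1.0734,0.8777,0.0387,0.3157
28,-0.0647,-0.3958,0.2022,0.0088,0.0537,-0.0081,-0.0565,0.0641,1.0734,0.8588,0.0365,0.3162
29,-0.0646,-0.3953,0.2021,0.0099,0.0593,-0.0083,-0.0565,0.0640,1.0734,0.8432,0.0347,0.3167
30,-0.0645,-0.3947,0.2020,0.0108,0.0634,-0.0083,-0.0565,0.0639,1.0734,0.8303,0.0332,0.3172
31,-0.0644,-0.3940,0.2019,0.0114,0.0664,-0.0083,-0.0566,0.0638,1.0734,0.8194,0.0320,0.3176
32,-0.0642,-0.3933,0.2018,0.0118,0.0684,-0.0083,-0.0566,0.0637,1.0734,0.8103,0.0309,0.3179
33,-0.0641,-0.3927,0.2018,0.0121,0.0696,-0.0082,-0.0566,0.0635,1.0734,0.8025,0.0299,0.3183
34,-0.0640,-0.3920,0.2017,0.0123,0.0702,-0.0081,-0.0567,0.0634,1.0734,0.7960,0.0291,0.3186
35,-0.0639,-0.3913,0.2016,0.0123,0.0704,-0.0080,-0.0567,0.0633,1.0734,0.7904,0.0284,0.3189
36,-0.0637,-0.3905,0.2015,0.0123,0.0701,-0.0079,-0.0567,0.0632,1.0734,0.7856,0.0278,0.3192
37,-0.0636,-0.3899,0.2014,0.0122,0.0696,-0.0077,-0.0568,0.0630,1.0734,0.7815,0.0273,0.3195
38,-0.0635,-0.3892,0.2014,0.0121,0.0688,-0.0075,-0.0568,0.0629,1.0735,0.7778,0.0268,0.3198
39,-0.0634,-0.3885,0.2013,0.0119,0.0679,-0.0074,-0.0569,0.0628,1.0735,0.7747,0.0264,0.3201
40,-0.0633,-0.3878,0.2012,0.0118,0.0668,-0.0072,-0.0569,0.0627,1.0735,0.7719,0.0260,0.3204
41,-0.0631,-0.3871,0.2011,0.0115,0.0657,-0.0070,-0.0569,0.0625,1.0735,0.7694,0.0257,0.3207
42,-0.0630,-0.3865,0.2011,0.0113,0.0644,-0.0068,-0.0570,0.0624,1.0735,0.7672,0.0254,0.3210
43,-0.0629,-0.3859,0.2010,0.0110,0.0631,-0.0067,-0.0570,0.0623,1.0735,0.7652,0.0251,0.3212
44,-0.0628,-0.3852,0.2009,0.0108,0.0617,-0.0065,-0.0570,0.0622,1.0735,0.7634,0.0248,0.3215
45,-0.0627,-0.3846,0.2009,0.0105,0.0604,-0.0063,-0.0571,0.0621,1.0735,0.7617,0.0246,0.3218
46,-0.0626,-0.3840,0.2008,0.0103,0.0590,-0.0062,-0.0571,0.0620,1.0735,0.7601,0.0243,0.3220
47,-0.0625,-0.3834,0.2008,0.0100,0.0576,-0.0060,-0.0571,0.0619,1.0735,0.7587,0.0241,0.3223
48,-0.0624,-0.3829,0.2007,0.0098,0.0562,-0.0059,-0.0572,0.0618,1.0735,0.7573,0.0239,0.3225
49,-0.0623,-0.3823,0.2006,0.0095,0.0548,-0.0057,-0.0572,0.0617,1.0735,0.7561,0.0237,0.3228
50,-0.0622,-0.3818,0.2006,0.0092,0.0534,-0.0056,-0.0572,0.0616,1.0736,0.7549,0.0235,0.3230
51,-0.0621,-0.3813,0.2005,0.0090,0.0521,-0.0054,-0.0573,0.0615,1.0736,0.7537,0.0233,0.3233
52,-0.0620,-0.3807,0.2005,0.0088,0.0507,-0.0053,-0.0573,0.0614,1.0736,0.7526,0.0231,0.3235
53,-0.0619,-0.3802,0.2004,0.0085,0.0494,-0.0052,-0.0573,0.0613,1.0736,0.7516,0.0230,0.3237
54,-0.0619,-0.3798,0.2004,0.0083,0.0481,-0.0050,-0.0573,0.0612,1.0736,0.7505,0.0228,0.3239
55,-0.0618,-0.3793,0.2003,0.0081,0.0469,-0.0049,-0.0574,0.0611,1.0736,0.7496,0.0226,0.3242
56,-0.0617,-0.3788,0.2003,0.0078,0.0457,-0.0048,-0.0574,0.0611,1.0736,,,


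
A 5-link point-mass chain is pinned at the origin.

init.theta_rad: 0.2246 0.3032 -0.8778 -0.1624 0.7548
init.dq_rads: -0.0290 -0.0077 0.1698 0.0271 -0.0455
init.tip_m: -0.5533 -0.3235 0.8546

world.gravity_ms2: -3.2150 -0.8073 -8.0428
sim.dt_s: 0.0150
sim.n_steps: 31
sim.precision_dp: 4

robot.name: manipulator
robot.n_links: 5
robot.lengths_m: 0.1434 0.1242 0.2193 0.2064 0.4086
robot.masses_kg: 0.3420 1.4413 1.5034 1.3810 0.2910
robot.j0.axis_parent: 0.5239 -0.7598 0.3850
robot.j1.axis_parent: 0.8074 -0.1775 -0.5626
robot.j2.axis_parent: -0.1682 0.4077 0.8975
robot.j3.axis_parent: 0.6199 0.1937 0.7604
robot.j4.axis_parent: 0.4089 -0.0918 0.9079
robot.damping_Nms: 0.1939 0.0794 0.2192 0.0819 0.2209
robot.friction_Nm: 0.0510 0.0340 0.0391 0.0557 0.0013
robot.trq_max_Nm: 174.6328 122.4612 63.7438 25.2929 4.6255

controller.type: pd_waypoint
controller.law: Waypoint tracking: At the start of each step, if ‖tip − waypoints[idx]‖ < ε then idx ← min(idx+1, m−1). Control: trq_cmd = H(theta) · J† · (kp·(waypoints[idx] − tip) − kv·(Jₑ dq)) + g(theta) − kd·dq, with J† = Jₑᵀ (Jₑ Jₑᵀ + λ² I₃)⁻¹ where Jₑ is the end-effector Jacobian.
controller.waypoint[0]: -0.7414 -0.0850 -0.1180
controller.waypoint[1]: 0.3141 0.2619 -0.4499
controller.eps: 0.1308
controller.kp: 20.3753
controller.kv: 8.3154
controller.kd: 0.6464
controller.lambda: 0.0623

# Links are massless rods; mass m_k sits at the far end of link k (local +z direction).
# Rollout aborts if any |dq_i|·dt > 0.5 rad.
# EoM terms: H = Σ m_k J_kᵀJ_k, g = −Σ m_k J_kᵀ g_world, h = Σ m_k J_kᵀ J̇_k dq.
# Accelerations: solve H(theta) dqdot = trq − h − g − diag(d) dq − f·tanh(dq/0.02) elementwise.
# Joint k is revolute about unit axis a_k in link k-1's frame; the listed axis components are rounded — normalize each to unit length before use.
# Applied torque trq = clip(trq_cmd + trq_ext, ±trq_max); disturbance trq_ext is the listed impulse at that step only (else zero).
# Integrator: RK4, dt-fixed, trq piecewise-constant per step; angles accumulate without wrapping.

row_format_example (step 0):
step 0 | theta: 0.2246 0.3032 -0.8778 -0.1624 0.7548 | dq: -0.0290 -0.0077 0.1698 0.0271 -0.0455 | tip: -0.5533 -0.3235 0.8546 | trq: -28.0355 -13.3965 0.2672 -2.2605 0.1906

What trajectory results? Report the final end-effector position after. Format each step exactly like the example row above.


step 1 | theta: 0.2192 0.3068 -0.8813 -0.1550 0.7616 | dq: -0.6766 0.4327 -0.5992 1.0529 0.6836 | tip: -0.5533 -0.3235 0.8536 | trq: -27.5458 -13.5302 1.0171 -3.0312 -0.3313
step 2 | theta: 0.2073 0.3112 -0.8916 -0.1308 0.7664 | dq: -0.8875 0.1497 -0.7646 2.0762 0.2120 | tip: -0.5540 -0.3228 0.8512 | trq: -26.7707 -13.0052 1.0472 -3.6136 -0.0171
step 3 | theta: 0.1931 0.3128 -0.9046 -0.1033 0.7878 | dq: -1.0194 0.0322 -0.9615 1.8800 1.8907 | tip: -0.5549 -0.3214 0.8479 | trq: -25.5698 -12.3354 1.1155 -3.3812 -1.1039
step 4 | theta: 0.1764 0.3104 -0.9196 -0.0591 0.7823 | dq: -1.1827 -0.2969 -1.0656 3.4409 -1.1720 | tip: -0.5549 -0.3183 0.8458 | trq: -23.7359 -11.1855 1.0412 -4.0273 0.9618
step 5 | theta: 0.1587 0.3093 -0.9382 -0.0362 0.8378 | dq: -1.2227 0.0248 -1.4072 0.8500 5.4473 | tip: -0.5553 -0.3144 0.8417 | trq: -22.1236 -10.5635 1.3242 -2.3327 -3.3782
step 6 | theta: 0.1383 0.3001 -0.9582 0.0383 0.7684 | dq: -1.4426 -0.8663 -1.5723 6.4714 -8.0123 | tip: -0.5541 -0.3067 0.8427 | trq: -19.7080 -8.6187 1.3780 -5.1455 4.6255
step 7 | theta: 0.1192 0.3040 -0.9883 0.0219 0.9255 | dq: -1.4237 1.2312 -2.9833 -4.1833 17.6384 | tip: -0.5566 -0.2994 0.8346 | trq: -18.6480 -9.3126 3.3437 1.1082 -4.6255
step 8 | theta: 0.0960 0.2953 -1.0267 0.1039 0.8476 | dq: -1.6812 -1.1342 -3.2567 9.0043 -12.1819 | tip: -0.5604 -0.2841 0.8331 | trq: -17.6935 -6.8961 4.0217 -6.3373 4.6255
step 9 | theta: 0.0754 0.2993 -1.0824 0.0981 0.9998 | dq: -1.3948 1.4191 -4.7610 -4.1825 18.4161 | tip: -0.5696 -0.2682 0.8202 | trq: -16.1309 -7.5984 6.2333 1.5412 -4.6255
step 10 | theta: 0.0541 0.2894 -1.1420 0.1833 0.9136 | dq: -1.5100 -1.1861 -4.5223 9.0820 -12.6576 | tip: -0.5805 -0.2432 0.8141 | trq: -15.7034 -5.3458 6.5977 -5.9853 4.6255
step 11 | theta: 0.0375 0.2915 -1.2166 0.1813 1.0584 | dq: -0.9928 1.1302 -5.8795 -3.7015 17.6971 | tip: -0.5949 -0.2187 0.7968 | trq: -14.1614 -5.9155 8.3922 1.5463 -4.6255
step 12 | theta: 0.0214 0.2787 -1.2894 0.2672 0.9612 | dq: -1.1900 -1.1838 -5.2731 8.8495 -13.0555 | tip: -0.6100 -0.1860 0.7862 | trq: -13.9227 -4.0684 8.5282 -5.5617 4.6255
step 13 | theta: 0.0114 0.2771 -1.3757 0.2684 1.0929 | dq: -0.4086 0.6089 -6.5397 -3.2620 16.6404 | tip: -0.6265 -0.1549 0.7646 | trq: -12.8205 -4.3656 9.8882 1.4208 -4.6255
step 14 | theta: 0.0018 0.2612 -1.4559 0.3516 0.9877 | dq: -0.8059 -1.2176 -5.6174 8.5339 -13.5380 | tip: -0.6425 -0.1167 0.7498 | trq: -12.5507 -2.9707 9.7045 -5.2179 4.6255
step 15 | theta: -0.0005 0.2533 -1.5480 0.3548 1.1039 | dq: 0.2268 -0.1264 -6.8136 -3.0189 15.5974 | tip: -0.6582 -0.0819 0.7247 | trq: -12.0440 -2.8232 10.6192 1.2993 -4.6255
step 16 | theta: -0.0038 0.2335 -1.6309 0.4330 0.9949 | dq: -0.4488 -1.3286 -5.6355 8.2217 -14.0676 | tip: -0.6724 -0.0411 0.7062 | trq: -11.5703 -1.9169 10.1032 -4.9655 4.6255
step 17 | theta: 0.0010 0.2173 -1.7234 0.4364 1.0963 | dq: 0.7784 -0.9995 -6.7391 -3.0505 14.7755 | tip: -0.6851 -0.0055 0.6788 | trq: -11.6700 -1.2220 10.5992 1.2857 -4.6255
step 18 | theta: 0.0029 0.1924 -1.8049 0.5082 0.9868 | dq: -0.1833 -1.5318 -5.4177 7.9160 -14.4978 | tip: -0.6958 0.0349 0.6580 | trq: -10.9327 -0.8299 9.8887 -4.7659 4.6255
step 19 | theta: 0.0126 0.1673 -1.8936 0.5096 1.0766 | dq: 1.1314 -1.8462 -6.3801 -3.3015 14.2392 | tip: -0.7047 0.0688 0.6295 | trq: -11.4864 0.3928 10.0482 1.3850 -4.6255
step 20 | theta: 0.0172 0.1369 -1.9705 0.5748 0.9684 | dq: -0.0604 -1.7397 -5.0613 7.6540 -14.7575 | tip: -0.7115 0.1066 0.6074 | trq: -10.4435 0.2786 9.3576 -4.6130 4.6255
step 21 | theta: 0.0289 0.1043 -2.0527 0.5732 1.0508 | dq: 1.2526 -2.5110 -5.8460 -3.6456 13.9768 | tip: -0.7168 0.1370 0.5787 | trq: -11.2610 1.9367 9.2766 1.5420 -4.6255
step 22 | theta: 0.0341 0.0697 -2.1233 0.6326 0.9453 | dq: -0.0663 -1.9022 -4.6570 7.4455 -14.8482 | tip: -0.7202 0.1710 0.5561 | trq: -9.9470 1.3726 8.7673 -4.4938 4.6255
step 23 | theta: 0.0452 0.0318 -2.1980 0.6279 1.0238 | dq: 1.1920 -2.9520 -5.2575 -3.9695 13.8987 | tip: -0.7225 0.1973 0.5276 | trq: -10.8702 3.3562 8.5233 1.7001 -4.6255
step 24 | theta: 0.0491 -0.0056 -2.2621 0.6827 0.9218 | dq: -0.1566 -2.0056 -4.2721 7.2834 -14.8197 | tip: -0.7233 0.2273 0.5049 | trq: -9.3804 2.4089 8.2628 -4.3907 4.6255
step 25 | theta: 0.0582 -0.0467 -2.3295 0.6756 0.9985 | dq: 1.0260 -3.2057 -4.7028 -4.2226 13.9090 | tip: -0.7233 0.2494 0.4766 | trq: -10.3126 4.6235 7.9014 1.8368 -4.6255
step 26 | theta: 0.0599 -0.0856 -2.3877 0.7268 0.9002 | dq: -0.2871 -2.0595 -3.9434 7.1514 -14.7282 | tip: -0.7221 0.2755 0.4540 | trq: -8.7670 3.3491 7.8867 -4.2871 4.6255
step 27 | theta: 0.0663 -0.1281 -2.4487 0.7178 0.9762 | dq: 0.8169 -3.3305 -4.2255 -4.4033 13.9402 | tip: -0.7205 0.2937 0.4261 | trq: -9.6558 5.7275 7.4313 1.9538 -4.6255
step 28 | theta: 0.0655 -0.1676 -2.5020 0.7662 0.8813 | dq: -0.4271 -2.0790 -3.6819 7.0371 -14.6201 | tip: -0.7179 0.3163 0.4035 | trq: -8.1601 4.1714 7.6280 -4.1746 4.6255
step 29 | theta: 0.0691 -0.2108 -2.5578 0.7559 0.9566 | dq: 0.5995 -3.3757 -3.8326 -4.5235 13.9511 | tip: -0.7151 0.3309 0.3761 | trq: -8.9633 6.6706 7.0877 2.0564 -4.6255
step 30 | theta: 0.0657 -0.2503 -2.6074 0.8021 0.8647 | dq: -0.5623 -2.0766 -3.4817 6.9335 -14.5185 | tip: -0.7115 0.3503 0.3535 | trq: -7.5907 4.8712 7.4557 -4.0513 4.6255
step 31 | theta: 0.0665 -0.2934 -2.6590 0.7910 0.9392 | dq: 0.3907 -3.3758 -3.5155 -4.6040 13.9338 | tip: -0.7078 0.3618 0.3266
final tip position (m): -0.7078 0.3618 0.3266


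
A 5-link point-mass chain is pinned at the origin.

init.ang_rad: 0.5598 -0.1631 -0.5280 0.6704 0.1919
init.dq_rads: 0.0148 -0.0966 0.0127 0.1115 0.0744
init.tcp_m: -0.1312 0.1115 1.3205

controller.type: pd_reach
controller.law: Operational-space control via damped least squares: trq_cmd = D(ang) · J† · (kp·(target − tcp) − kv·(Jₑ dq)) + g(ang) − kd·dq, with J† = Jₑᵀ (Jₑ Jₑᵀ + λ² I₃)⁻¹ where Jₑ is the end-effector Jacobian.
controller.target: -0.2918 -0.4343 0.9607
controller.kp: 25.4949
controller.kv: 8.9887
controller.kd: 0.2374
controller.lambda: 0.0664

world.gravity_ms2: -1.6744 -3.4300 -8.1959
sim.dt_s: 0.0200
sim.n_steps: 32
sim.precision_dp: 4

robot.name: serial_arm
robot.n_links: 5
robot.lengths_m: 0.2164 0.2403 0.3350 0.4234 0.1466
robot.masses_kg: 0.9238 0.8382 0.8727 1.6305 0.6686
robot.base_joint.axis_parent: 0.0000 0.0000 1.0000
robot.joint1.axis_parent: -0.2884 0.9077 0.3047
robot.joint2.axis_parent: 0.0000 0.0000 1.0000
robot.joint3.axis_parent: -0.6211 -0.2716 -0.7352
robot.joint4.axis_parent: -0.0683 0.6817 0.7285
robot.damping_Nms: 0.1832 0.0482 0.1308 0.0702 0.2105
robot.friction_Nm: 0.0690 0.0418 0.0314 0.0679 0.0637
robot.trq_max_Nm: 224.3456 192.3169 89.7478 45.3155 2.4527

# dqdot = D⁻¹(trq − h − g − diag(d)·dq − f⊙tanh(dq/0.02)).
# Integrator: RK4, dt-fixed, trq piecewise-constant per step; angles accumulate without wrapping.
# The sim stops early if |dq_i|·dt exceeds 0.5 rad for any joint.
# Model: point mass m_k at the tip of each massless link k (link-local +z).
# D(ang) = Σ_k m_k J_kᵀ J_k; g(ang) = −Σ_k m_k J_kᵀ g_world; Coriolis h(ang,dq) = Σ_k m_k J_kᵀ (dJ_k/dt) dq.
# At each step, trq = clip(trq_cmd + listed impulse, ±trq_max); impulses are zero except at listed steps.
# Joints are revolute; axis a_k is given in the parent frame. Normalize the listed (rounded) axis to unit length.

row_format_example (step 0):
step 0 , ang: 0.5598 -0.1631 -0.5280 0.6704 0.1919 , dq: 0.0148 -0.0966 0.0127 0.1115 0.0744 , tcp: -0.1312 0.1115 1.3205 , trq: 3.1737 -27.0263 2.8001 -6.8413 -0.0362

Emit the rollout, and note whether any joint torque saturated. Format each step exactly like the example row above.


step 1 , ang: 0.5593 -0.1717 -0.5374 0.6798 0.1942 , dq: -0.0263 -0.7547 -0.9204 0.8364 0.1826 , tcp: -0.1336 0.1084 1.3197 , trq: 2.3636 -20.7125 2.1919 -5.6468 0.0003
step 2 , ang: 0.5577 -0.1919 -0.5609 0.7019 0.1988 , dq: -0.1150 -1.2675 -1.4080 1.3820 0.2631 , tcp: -0.1388 0.1010 1.3180 , trq: 1.6354 -14.7420 1.4166 -4.5164 0.0543
step 3 , ang: 0.5550 -0.2213 -0.5916 0.7341 0.2041 , dq: -0.1479 -1.6746 -1.6393 1.8465 0.2566 , tcp: -0.1465 0.0899 1.3152 , trq: 1.0011 -9.0796 0.5650 -3.4043 0.1203
step 4 , ang: 0.5524 -0.2580 -0.6251 0.7751 0.2088 , dq: -0.1112 -1.9918 -1.6852 2.2526 0.2136 , tcp: -0.1561 0.0758 1.3113 , trq: 0.4723 -3.7859 -0.2804 -2.2897 0.1722
step 5 , ang: 0.5510 -0.3002 -0.6581 0.8235 0.2122 , dq: -0.0441 -2.2278 -1.5990 2.5830 0.1330 , tcp: -0.1672 0.0591 1.3061 , trq: 0.0361 1.0705 -1.0398 -1.1835 0.2041
step 6 , ang: 0.5507 -0.3464 -0.6886 0.8776 0.2139 , dq: -0.0017 -2.3909 -1.4436 2.8080 0.0315 , tcp: -0.1792 0.0403 1.2998 , trq: -0.3395 5.4170 -1.6345 -0.1225 0.2108
step 7 , ang: 0.5511 -0.3952 -0.7156 0.9351 0.2143 , dq: 0.0334 -2.4865 -1.2304 2.9461 0.1771 , tcp: -0.1914 0.0197 1.2922 , trq: -0.7392 9.2649 -1.9770 0.8501 0.1247
step 8 , ang: 0.5517 -0.4454 -0.7389 0.9943 0.2139 , dq: 0.0429 -2.5281 -1.0661 2.9817 0.0636 , tcp: -0.2037 -0.0024 1.2837 , trq: -1.1057 12.6011 -2.1587 1.6730 0.0913
step 9 , ang: 0.5526 -0.4959 -0.7591 1.0535 0.2122 , dq: 0.0448 -2.5227 -0.9200 2.9491 0.0259 , tcp: -0.2156 -0.0255 1.2742 , trq: -1.4910 15.4603 -2.1316 2.3330 0.0264
step 10 , ang: 0.5533 -0.5460 -0.7766 1.1115 0.2098 , dq: 0.0356 -2.4808 -0.8106 2.8613 -0.0203 , tcp: -0.2271 -0.0494 1.2639 , trq: -1.8686 17.8733 -1.9442 2.8238 -0.0405
step 11 , ang: 0.5539 -0.5949 -0.7919 1.1675 0.2095 , dq: 0.0118 -2.4119 -0.7542 2.7283 -0.1828 , tcp: -0.2379 -0.0738 1.2531 , trq: -2.1962 19.8635 -1.6543 3.1558 -0.0757
step 12 , ang: 0.5541 -0.6422 -0.8059 1.2208 0.2085 , dq: -0.0065 -2.3213 -0.6989 2.5871 -0.1706 , tcp: -0.2481 -0.0982 1.2417 , trq: -2.5500 21.5567 -1.2300 3.3500 -0.1549
step 13 , ang: 0.5539 -0.6875 -0.8190 1.2712 0.2074 , dq: -0.0267 -2.2155 -0.6649 2.4346 -0.1871 , tcp: -0.2576 -0.1225 1.2300 , trq: -2.8538 22.9228 -0.7537 3.4198 -0.2198
step 14 , ang: 0.5533 -0.7306 -0.8316 1.3185 0.2063 , dq: -0.0476 -2.0996 -0.6417 2.2815 -0.1840 , tcp: -0.2663 -0.1464 1.2180 , trq: -3.1197 24.0207 -0.2381 3.3889 -0.2827
step 15 , ang: 0.5522 -0.7713 -0.8439 1.3627 0.2051 , dq: -0.0727 -1.9776 -0.6309 2.1310 -0.1857 , tcp: -0.2744 -0.1697 1.2058 , trq: -3.3373 24.8727 0.2919 3.2764 -0.3364
step 16 , ang: 0.5506 -0.8096 -0.8560 1.4041 0.2040 , dq: -0.1003 -1.8526 -0.6269 1.9886 -0.1813 , tcp: -0.2817 -0.1922 1.1937 , trq: -3.5116 25.5179 0.8232 3.1007 -0.3838
step 17 , ang: 0.5485 -0.8453 -0.8681 1.4427 0.2030 , dq: -0.1293 -1.7270 -0.6262 1.8568 -0.1762 , tcp: -0.2884 -0.2138 1.1815 , trq: -3.6428 25.9833 1.3419 2.8769 -0.4238
step 18 , ang: 0.5457 -0.8786 -0.8802 1.4788 0.2021 , dq: -0.1584 -1.6027 -0.6257 1.7371 -0.1695 , tcp: -0.2944 -0.2343 1.1694 , trq: -3.7347 26.2961 1.8393 2.6184 -0.4570
step 19 , ang: 0.5424 -0.9094 -0.8922 1.5126 0.2013 , dq: -0.1868 -1.4810 -0.6237 1.6296 -0.1627 , tcp: -0.2998 -0.2537 1.1576 , trq: -3.7912 26.4785 2.3089 2.3360 -0.4836
step 20 , ang: 0.5385 -0.9378 -0.9042 1.5444 0.2007 , dq: -0.2139 -1.3629 -0.6190 1.5338 -0.1559 , tcp: -0.3046 -0.2720 1.1460 , trq: -3.8169 26.5509 2.7469 2.0390 -0.5044
step 21 , ang: 0.5341 -0.9639 -0.9161 1.5744 0.2002 , dq: -0.2394 -1.2492 -0.6109 1.4488 -0.1496 , tcp: -0.3088 -0.2891 1.1347 , trq: -3.8169 26.5312 3.1511 1.7348 -0.5197
step 22 , ang: 0.5292 -0.9878 -0.9278 1.6028 0.1999 , dq: -0.2628 -1.1405 -0.5994 1.3732 -0.1438 , tcp: -0.3125 -0.3050 1.1237 , trq: -3.7959 26.4350 3.5211 1.4292 -0.5302
step 23 , ang: 0.5238 -1.0096 -0.9393 1.6298 0.1996 , dq: -0.2841 -1.0371 -0.5846 1.3059 -0.1388 , tcp: -0.3157 -0.3197 1.1132 , trq: -3.7586 26.2765 3.8573 1.1269 -0.5366
step 24 , ang: 0.5181 -1.0293 -0.9504 1.6555 0.1995 , dq: -0.3031 -0.9393 -0.5669 1.2455 -0.1344 , tcp: -0.3185 -0.3333 1.1030 , trq: -3.7091 26.0677 4.1608 0.8316 -0.5394
step 25 , ang: 0.5119 -1.0472 -0.9611 1.6801 0.1994 , dq: -0.3199 -0.8472 -0.5468 1.1908 -0.1308 , tcp: -0.3209 -0.3458 1.0934 , trq: -3.6510 25.8195 4.4334 0.5460 -0.5392
step 26 , ang: 0.5055 -1.0633 -0.9714 1.7036 0.1994 , dq: -0.3344 -0.7607 -0.5249 1.1408 -0.1277 , tcp: -0.3228 -0.3572 1.0841 , trq: -3.5875 25.5413 4.6771 0.2719 -0.5365
step 27 , ang: 0.4988 -1.0777 -0.9813 1.7262 0.1994 , dq: -0.3468 -0.6800 -0.5015 1.0944 -0.1252 , tcp: -0.3244 -0.3676 1.0754 , trq: -3.5212 25.2413 4.8942 0.0106 -0.5316
step 28 , ang: 0.4918 -1.0905 -0.9907 1.7479 0.1995 , dq: -0.3571 -0.6047 -0.4774 1.0509 -0.1231 , tcp: -0.3257 -0.3770 1.0672 , trq: -3.4540 24.9263 5.0870 -0.2369 -0.5252
step 29 , ang: 0.4847 -1.1019 -0.9997 1.7687 0.1996 , dq: -0.3654 -0.5349 -0.4528 1.0097 -0.1214 , tcp: -0.3267 -0.3856 1.0595 , trq: -3.3877 24.6024 5.2578 -0.4705 -0.5174
step 30 , ang: 0.4774 -1.1120 -1.0081 1.7888 0.1997 , dq: -0.3720 -0.4704 -0.4283 0.9703 -0.1200 , tcp: -0.3275 -0.3933 1.0522 , trq: -3.3233 24.2744 5.4089 -0.6899 -0.5086
step 31 , ang: 0.4700 -1.1208 -1.0160 1.8080 0.1999 , dq: -0.3768 -0.4108 -0.4041 0.9323 -0.1188 , tcp: -0.3280 -0.4002 1.0454 , trq: -3.2619 23.9466 5.5425 -0.8955 -0.4991
step 32 , ang: 0.4625 -1.1285 -1.0235 1.8266 0.2001 , dq: -0.3801 -0.3561 -0.3806 0.8954 -0.1177 , tcp: -0.3283 -0.4064 1.0391
any joint saturated: no


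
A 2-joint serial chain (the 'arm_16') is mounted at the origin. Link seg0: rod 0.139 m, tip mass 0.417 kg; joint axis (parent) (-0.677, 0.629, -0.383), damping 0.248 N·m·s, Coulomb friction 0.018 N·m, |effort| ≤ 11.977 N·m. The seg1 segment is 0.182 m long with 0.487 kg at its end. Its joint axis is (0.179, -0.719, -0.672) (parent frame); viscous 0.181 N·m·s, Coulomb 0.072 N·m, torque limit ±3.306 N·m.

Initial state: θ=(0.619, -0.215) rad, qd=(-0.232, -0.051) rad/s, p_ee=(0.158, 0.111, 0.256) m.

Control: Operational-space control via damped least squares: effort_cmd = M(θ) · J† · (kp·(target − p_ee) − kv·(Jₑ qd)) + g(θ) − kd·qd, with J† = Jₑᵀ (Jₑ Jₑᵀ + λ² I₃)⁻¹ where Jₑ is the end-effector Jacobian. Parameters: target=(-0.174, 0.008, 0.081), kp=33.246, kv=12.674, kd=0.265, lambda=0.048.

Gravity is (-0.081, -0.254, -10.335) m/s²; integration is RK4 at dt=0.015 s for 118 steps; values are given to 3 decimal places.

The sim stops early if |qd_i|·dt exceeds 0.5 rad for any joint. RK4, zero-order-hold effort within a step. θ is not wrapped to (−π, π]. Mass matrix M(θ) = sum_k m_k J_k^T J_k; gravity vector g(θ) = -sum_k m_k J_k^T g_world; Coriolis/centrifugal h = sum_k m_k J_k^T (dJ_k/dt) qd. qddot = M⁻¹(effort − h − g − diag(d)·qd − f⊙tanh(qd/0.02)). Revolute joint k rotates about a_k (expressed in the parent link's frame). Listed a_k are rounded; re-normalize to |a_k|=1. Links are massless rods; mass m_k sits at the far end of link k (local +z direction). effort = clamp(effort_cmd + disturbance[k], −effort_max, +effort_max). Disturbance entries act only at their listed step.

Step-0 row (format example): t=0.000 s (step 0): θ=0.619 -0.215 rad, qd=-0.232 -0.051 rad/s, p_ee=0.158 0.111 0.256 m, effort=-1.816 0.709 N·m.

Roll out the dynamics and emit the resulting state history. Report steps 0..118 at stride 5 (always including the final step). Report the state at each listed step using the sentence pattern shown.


t=0.075 s (step 5): θ=0.583 -0.202 rad, qd=-0.653 0.169 rad/s, p_ee=0.149 0.106 0.263 m, effort=-1.336 0.518 N·m.
t=0.150 s (step 10): θ=0.533 -0.185 rad, qd=-0.690 0.243 rad/s, p_ee=0.136 0.100 0.272 m, effort=-1.184 0.457 N·m.
t=0.225 s (step 15): θ=0.481 -0.167 rad, qd=-0.682 0.254 rad/s, p_ee=0.123 0.093 0.281 m, effort=-1.076 0.425 N·m.
t=0.300 s (step 20): θ=0.431 -0.147 rad, qd=-0.661 0.267 rad/s, p_ee=0.110 0.085 0.289 m, effort=-0.975 0.394 N·m.
t=0.375 s (step 25): θ=0.382 -0.127 rad, qd=-0.638 0.277 rad/s, p_ee=0.097 0.077 0.296 m, effort=-0.875 0.363 N·m.
t=0.450 s (step 30): θ=0.335 -0.106 rad, qd=-0.613 0.287 rad/s, p_ee=0.085 0.069 0.302 m, effort=-0.776 0.331 N·m.
t=0.525 s (step 35): θ=0.290 -0.084 rad, qd=-0.588 0.296 rad/s, p_ee=0.072 0.060 0.307 m, effort=-0.678 0.299 N·m.
t=0.600 s (step 40): θ=0.247 -0.061 rad, qd=-0.561 0.305 rad/s, p_ee=0.060 0.052 0.311 m, effort=-0.581 0.268 N·m.
t=0.675 s (step 45): θ=0.206 -0.038 rad, qd=-0.535 0.313 rad/s, p_ee=0.048 0.044 0.314 m, effort=-0.487 0.237 N·m.
t=0.750 s (step 50): θ=0.167 -0.014 rad, qd=-0.509 0.321 rad/s, p_ee=0.037 0.035 0.317 m, effort=-0.395 0.206 N·m.
t=0.825 s (step 55): θ=0.130 0.010 rad, qd=-0.483 0.328 rad/s, p_ee=0.025 0.027 0.319 m, effort=-0.307 0.176 N·m.
t=0.900 s (step 60): θ=0.095 0.035 rad, qd=-0.457 0.335 rad/s, p_ee=0.015 0.019 0.320 m, effort=-0.221 0.147 N·m.
t=0.975 s (step 65): θ=0.061 0.060 rad, qd=-0.432 0.341 rad/s, p_ee=0.005 0.012 0.321 m, effort=-0.139 0.118 N·m.
t=1.050 s (step 70): θ=0.030 0.086 rad, qd=-0.407 0.347 rad/s, p_ee=-0.005 0.004 0.321 m, effort=-0.061 0.091 N·m.
t=1.125 s (step 75): θ=0.000 0.112 rad, qd=-0.383 0.353 rad/s, p_ee=-0.015 -0.003 0.320 m, effort=0.015 0.064 N·m.
t=1.200 s (step 80): θ=-0.028 0.139 rad, qd=-0.360 0.359 rad/s, p_ee=-0.024 -0.010 0.320 m, effort=0.086 0.039 N·m.
t=1.275 s (step 85): θ=-0.054 0.166 rad, qd=-0.337 0.364 rad/s, p_ee=-0.033 -0.016 0.318 m, effort=0.154 0.015 N·m.
t=1.350 s (step 90): θ=-0.078 0.194 rad, qd=-0.316 0.369 rad/s, p_ee=-0.041 -0.022 0.317 m, effort=0.218 -0.008 N·m.
t=1.425 s (step 95): θ=-0.101 0.221 rad, qd=-0.296 0.373 rad/s, p_ee=-0.049 -0.028 0.315 m, effort=0.279 -0.031 N·m.
t=1.500 s (step 100): θ=-0.123 0.250 rad, qd=-0.276 0.378 rad/s, p_ee=-0.056 -0.034 0.313 m, effort=0.337 -0.052 N·m.
t=1.575 s (step 105): θ=-0.143 0.278 rad, qd=-0.258 0.382 rad/s, p_ee=-0.064 -0.039 0.311 m, effort=0.391 -0.072 N·m.
t=1.650 s (step 110): θ=-0.161 0.307 rad, qd=-0.240 0.386 rad/s, p_ee=-0.071 -0.043 0.308 m, effort=0.442 -0.090 N·m.
t=1.725 s (step 115): θ=-0.179 0.336 rad, qd=-0.224 0.389 rad/s, p_ee=-0.077 -0.048 0.305 m, effort=0.490 -0.108 N·m.
t=1.770 s (step 118): θ=-0.188 0.353 rad, qd=-0.215 0.391 rad/s, p_ee=-0.081 -0.050 0.304 m.


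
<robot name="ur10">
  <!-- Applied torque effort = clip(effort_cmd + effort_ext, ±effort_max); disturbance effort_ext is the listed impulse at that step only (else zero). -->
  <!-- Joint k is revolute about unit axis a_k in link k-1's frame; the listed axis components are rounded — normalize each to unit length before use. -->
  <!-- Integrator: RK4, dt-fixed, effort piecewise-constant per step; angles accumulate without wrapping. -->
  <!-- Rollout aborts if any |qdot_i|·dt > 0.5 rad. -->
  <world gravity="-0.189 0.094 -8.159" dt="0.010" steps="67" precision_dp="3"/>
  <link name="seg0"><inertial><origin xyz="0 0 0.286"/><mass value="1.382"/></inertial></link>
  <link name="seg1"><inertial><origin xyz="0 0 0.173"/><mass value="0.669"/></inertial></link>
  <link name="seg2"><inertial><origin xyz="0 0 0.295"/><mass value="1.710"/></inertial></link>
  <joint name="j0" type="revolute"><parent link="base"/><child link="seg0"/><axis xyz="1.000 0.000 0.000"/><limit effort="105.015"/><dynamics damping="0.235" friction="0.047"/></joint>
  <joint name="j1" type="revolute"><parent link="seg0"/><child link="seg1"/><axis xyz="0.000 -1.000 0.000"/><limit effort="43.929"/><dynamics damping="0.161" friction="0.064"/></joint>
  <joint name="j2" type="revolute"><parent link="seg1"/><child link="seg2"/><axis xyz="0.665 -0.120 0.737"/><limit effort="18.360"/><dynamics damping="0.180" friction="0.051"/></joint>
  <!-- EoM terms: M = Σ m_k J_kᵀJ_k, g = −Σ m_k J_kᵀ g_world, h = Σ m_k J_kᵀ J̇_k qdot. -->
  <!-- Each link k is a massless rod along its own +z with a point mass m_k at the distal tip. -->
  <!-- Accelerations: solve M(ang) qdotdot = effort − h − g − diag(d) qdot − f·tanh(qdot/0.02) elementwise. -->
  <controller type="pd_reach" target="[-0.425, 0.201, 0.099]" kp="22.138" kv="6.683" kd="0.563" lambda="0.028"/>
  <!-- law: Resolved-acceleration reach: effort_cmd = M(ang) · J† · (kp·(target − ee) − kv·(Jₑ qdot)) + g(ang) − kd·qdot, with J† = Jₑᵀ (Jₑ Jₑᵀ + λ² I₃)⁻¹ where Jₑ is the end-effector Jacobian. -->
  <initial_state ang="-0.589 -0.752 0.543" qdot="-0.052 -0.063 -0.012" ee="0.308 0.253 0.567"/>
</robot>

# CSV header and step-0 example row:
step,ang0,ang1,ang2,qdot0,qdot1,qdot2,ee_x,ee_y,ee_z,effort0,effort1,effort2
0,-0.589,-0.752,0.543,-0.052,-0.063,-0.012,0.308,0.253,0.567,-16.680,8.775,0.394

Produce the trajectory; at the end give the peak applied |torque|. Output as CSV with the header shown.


step,ang0,ang1,ang2,qdot0,qdot1,qdot2,ee_x,ee_y,ee_z,effort0,effort1,effort2
1,-0.594,-0.751,0.556,-0.910,0.197,2.644,0.308,0.253,0.567,-14.705,8.307,-1.058
2,-0.606,-0.748,0.590,-1.464,0.408,4.098,0.306,0.253,0.565,-12.400,7.878,-1.725
3,-0.622,-0.743,0.635,-1.825,0.598,4.844,0.304,0.255,0.564,-9.995,7.466,-1.948
4,-0.642,-0.736,0.685,-2.059,0.774,5.173,0.302,0.257,0.561,-7.644,7.065,-1.929
5,-0.663,-0.728,0.737,-2.211,0.936,5.263,0.298,0.260,0.558,-5.432,6.673,-1.787
6,-0.686,-0.718,0.790,-2.307,1.087,5.217,0.295,0.264,0.555,-3.395,6.293,-1.590
7,-0.709,-0.706,0.841,-2.364,1.228,5.095,0.291,0.269,0.552,-1.540,5.926,-1.377
8,-0.733,-0.693,0.891,-2.393,1.360,4.934,0.287,0.274,0.548,0.142,5.575,-1.169
9,-0.757,-0.679,0.940,-2.401,1.486,4.752,0.283,0.281,0.544,1.664,5.240,-0.975
10,-0.781,-0.664,0.986,-2.392,1.604,4.562,0.279,0.287,0.539,3.043,4.923,-0.800
11,-0.804,-0.647,1.031,-2.371,1.716,4.369,0.275,0.295,0.535,4.293,4.626,-0.646
12,-0.828,-0.629,1.073,-2.338,1.821,4.176,0.270,0.302,0.530,5.429,4.348,-0.512
13,-0.851,-0.611,1.114,-2.298,1.920,3.985,0.265,0.310,0.525,6.464,4.090,-0.397
14,-0.874,-0.591,1.153,-2.250,2.012,3.797,0.261,0.318,0.521,7.408,3.852,-0.299
15,-0.896,-0.571,1.190,-2.196,2.097,3.612,0.256,0.327,0.516,8.270,3.634,-0.217
16,-0.918,-0.549,1.225,-2.138,2.177,3.431,0.251,0.335,0.511,9.059,3.435,-0.149
17,-0.939,-0.527,1.258,-2.077,2.250,3.255,0.246,0.344,0.506,9.781,3.254,-0.093
18,-0.959,-0.504,1.290,-2.013,2.317,3.083,0.241,0.353,0.501,10.442,3.090,-0.049
19,-0.979,-0.481,1.320,-1.947,2.378,2.917,0.236,0.362,0.496,11.049,2.942,-0.015
20,-0.998,-0.457,1.348,-1.880,2.435,2.757,0.230,0.370,0.491,11.604,2.808,0.010
21,-1.017,-0.432,1.375,-1.813,2.487,2.603,0.225,0.379,0.486,12.111,2.687,0.027
22,-1.034,-0.407,1.400,-1.745,2.535,2.456,0.219,0.388,0.481,12.575,2.578,0.037
23,-1.051,-0.382,1.424,-1.679,2.579,2.315,0.214,0.397,0.476,12.998,2.479,0.041
24,-1.068,-0.356,1.447,-1.612,2.620,2.181,0.208,0.405,0.471,13.383,2.389,0.040
25,-1.084,-0.329,1.468,-1.547,2.659,2.053,0.202,0.414,0.466,13.732,2.306,0.033
26,-1.099,-0.302,1.488,-1.484,2.695,1.932,0.195,0.422,0.462,14.048,2.231,0.024
27,-1.113,-0.275,1.506,-1.421,2.729,1.817,0.189,0.430,0.457,14.332,2.161,0.011
28,-1.127,-0.248,1.524,-1.361,2.761,1.707,0.183,0.438,0.453,14.586,2.095,-0.004
29,-1.141,-0.220,1.540,-1.302,2.792,1.603,0.176,0.446,0.448,14.812,2.034,-0.020
30,-1.153,-0.192,1.556,-1.245,2.821,1.504,0.169,0.454,0.444,15.012,1.975,-0.037
31,-1.166,-0.164,1.571,-1.190,2.848,1.409,0.162,0.461,0.440,15.187,1.919,-0.054
32,-1.177,-0.135,1.584,-1.138,2.874,1.318,0.155,0.468,0.436,15.338,1.865,-0.071
33,-1.188,-0.106,1.597,-1.087,2.898,1.230,0.147,0.475,0.431,15.467,1.813,-0.087
34,-1.199,-0.077,1.609,-1.039,2.921,1.146,0.140,0.482,0.427,15.575,1.761,-0.102
35,-1.209,-0.048,1.620,-0.993,2.943,1.064,0.132,0.488,0.424,15.663,1.709,-0.115
36,-1.219,-0.018,1.630,-0.949,2.963,0.985,0.124,0.495,0.420,15.733,1.658,-0.127
37,-1.228,0.011,1.639,-0.908,2.981,0.909,0.116,0.501,0.416,15.786,1.607,-0.136
38,-1.237,0.041,1.648,-0.869,2.998,0.834,0.107,0.506,0.412,15.822,1.554,-0.142
39,-1.245,0.071,1.656,-0.833,3.013,0.761,0.098,0.512,0.409,15.843,1.502,-0.147
40,-1.254,0.101,1.663,-0.799,3.027,0.690,0.090,0.517,0.405,15.849,1.448,-0.148
41,-1.261,0.132,1.670,-0.767,3.039,0.620,0.081,0.522,0.402,15.842,1.393,-0.146
42,-1.269,0.162,1.676,-0.738,3.049,0.551,0.071,0.526,0.398,15.823,1.337,-0.142
43,-1.276,0.193,1.681,-0.711,3.058,0.484,0.062,0.531,0.395,15.793,1.280,-0.134
44,-1.283,0.223,1.685,-0.686,3.065,0.417,0.052,0.535,0.392,15.752,1.222,-0.123
45,-1.290,0.254,1.689,-0.663,3.071,0.352,0.043,0.538,0.388,15.701,1.162,-0.110
46,-1.296,0.285,1.692,-0.643,3.074,0.288,0.033,0.542,0.385,15.642,1.101,-0.093
47,-1.303,0.315,1.695,-0.625,3.076,0.224,0.023,0.545,0.382,15.574,1.039,-0.074
48,-1.309,0.346,1.697,-0.608,3.077,0.162,0.013,0.548,0.379,15.500,0.975,-0.051
49,-1.315,0.377,1.698,-0.594,3.075,0.101,0.002,0.550,0.375,15.419,0.910,-0.026
50,-1.321,0.408,1.699,-0.582,3.072,0.041,-0.008,0.552,0.372,15.332,0.845,0.001
51,-1.327,0.438,1.699,-0.572,3.076,0.000,-0.018,0.554,0.369,15.241,0.773,0.019
52,-1.332,0.469,1.699,-0.564,3.089,-0.018,-0.029,0.555,0.366,15.148,0.696,0.025
53,-1.338,0.500,1.698,-0.558,3.094,-0.047,-0.039,0.556,0.362,15.053,0.622,0.038
54,-1.343,0.531,1.698,-0.553,3.089,-0.092,-0.050,0.557,0.359,14.956,0.553,0.064
55,-1.349,0.562,1.697,-0.549,3.078,-0.144,-0.061,0.557,0.355,14.856,0.486,0.096
56,-1.354,0.593,1.695,-0.547,3.064,-0.197,-0.071,0.557,0.352,14.752,0.420,0.131
57,-1.360,0.623,1.693,-0.546,3.048,-0.249,-0.082,0.557,0.348,14.645,0.353,0.169
58,-1.365,0.654,1.690,-0.546,3.030,-0.301,-0.092,0.556,0.345,14.537,0.288,0.209
59,-1.371,0.684,1.687,-0.547,3.011,-0.351,-0.103,0.555,0.341,14.426,0.223,0.250
60,-1.376,0.714,1.683,-0.549,2.990,-0.399,-0.113,0.554,0.337,14.314,0.158,0.291
61,-1.382,0.744,1.679,-0.552,2.967,-0.446,-0.124,0.552,0.334,14.200,0.095,0.334
62,-1.387,0.773,1.674,-0.557,2.942,-0.491,-0.134,0.550,0.330,14.086,0.033,0.378
63,-1.393,0.802,1.669,-0.562,2.916,-0.535,-0.144,0.548,0.326,13.971,-0.027,0.422
64,-1.399,0.831,1.663,-0.567,2.889,-0.576,-0.154,0.546,0.322,13.856,-0.085,0.466
65,-1.404,0.860,1.657,-0.574,2.860,-0.616,-0.164,0.543,0.318,13.741,-0.142,0.511
66,-1.410,0.889,1.651,-0.581,2.829,-0.655,-0.174,0.540,0.314,13.626,-0.195,0.556
67,-1.416,0.917,1.644,-0.588,2.797,-0.691,-0.184,0.536,0.310,,,
# max |effort| (N·m): 16.680


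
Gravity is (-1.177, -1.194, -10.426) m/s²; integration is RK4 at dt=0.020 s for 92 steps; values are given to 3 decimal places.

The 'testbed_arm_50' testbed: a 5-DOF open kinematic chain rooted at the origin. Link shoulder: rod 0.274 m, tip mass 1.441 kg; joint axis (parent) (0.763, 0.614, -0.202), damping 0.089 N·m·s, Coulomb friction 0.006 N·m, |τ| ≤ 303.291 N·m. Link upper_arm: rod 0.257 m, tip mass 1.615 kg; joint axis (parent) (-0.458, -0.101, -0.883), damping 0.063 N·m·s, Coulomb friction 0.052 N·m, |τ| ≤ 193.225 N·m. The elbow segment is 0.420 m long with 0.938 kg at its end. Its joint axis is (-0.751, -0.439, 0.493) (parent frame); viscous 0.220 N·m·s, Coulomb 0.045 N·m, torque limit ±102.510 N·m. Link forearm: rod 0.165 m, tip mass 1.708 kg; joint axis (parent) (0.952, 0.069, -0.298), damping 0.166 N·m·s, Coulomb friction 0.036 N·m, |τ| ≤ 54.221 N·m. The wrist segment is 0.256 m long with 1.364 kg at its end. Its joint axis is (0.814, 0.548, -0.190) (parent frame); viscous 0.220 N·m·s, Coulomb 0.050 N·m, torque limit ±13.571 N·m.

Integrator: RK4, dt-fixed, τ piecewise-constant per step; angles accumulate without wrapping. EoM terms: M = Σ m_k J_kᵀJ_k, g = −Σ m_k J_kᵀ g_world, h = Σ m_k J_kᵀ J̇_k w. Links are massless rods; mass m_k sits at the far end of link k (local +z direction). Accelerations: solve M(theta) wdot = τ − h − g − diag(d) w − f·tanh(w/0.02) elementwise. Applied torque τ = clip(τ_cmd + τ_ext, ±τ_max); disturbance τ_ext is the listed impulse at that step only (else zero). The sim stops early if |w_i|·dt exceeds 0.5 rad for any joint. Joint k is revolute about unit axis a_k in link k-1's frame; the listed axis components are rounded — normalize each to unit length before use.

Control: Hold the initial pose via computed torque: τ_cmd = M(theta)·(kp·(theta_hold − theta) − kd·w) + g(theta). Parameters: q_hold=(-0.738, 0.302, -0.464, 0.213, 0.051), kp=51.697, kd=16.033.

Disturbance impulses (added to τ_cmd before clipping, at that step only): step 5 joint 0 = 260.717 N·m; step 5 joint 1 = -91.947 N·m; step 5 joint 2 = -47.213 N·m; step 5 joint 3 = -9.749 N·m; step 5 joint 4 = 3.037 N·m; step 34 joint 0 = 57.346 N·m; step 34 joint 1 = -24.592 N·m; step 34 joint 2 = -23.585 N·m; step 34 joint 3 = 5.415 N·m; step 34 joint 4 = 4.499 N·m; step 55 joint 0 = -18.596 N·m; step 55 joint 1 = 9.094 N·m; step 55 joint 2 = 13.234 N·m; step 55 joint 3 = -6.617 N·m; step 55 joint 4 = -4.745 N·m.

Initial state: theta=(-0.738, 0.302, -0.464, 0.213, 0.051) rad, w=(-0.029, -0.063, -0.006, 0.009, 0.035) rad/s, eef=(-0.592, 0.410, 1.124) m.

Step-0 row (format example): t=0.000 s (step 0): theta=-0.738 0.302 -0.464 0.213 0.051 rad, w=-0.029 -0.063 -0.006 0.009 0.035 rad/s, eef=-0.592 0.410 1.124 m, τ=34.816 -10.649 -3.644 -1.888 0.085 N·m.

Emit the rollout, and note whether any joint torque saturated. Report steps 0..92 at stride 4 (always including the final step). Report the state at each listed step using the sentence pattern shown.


t=0.080 s (step 4): theta=-0.739 0.300 -0.464 0.214 0.051 rad, w=0.002 0.021 -0.021 -0.032 0.030 rad/s, eef=-0.592 0.409 1.124 m, τ=34.847 -10.770 -3.887 -1.758 0.159 N·m.
t=0.160 s (step 8): theta=-0.683 0.308 -0.430 0.197 -0.007 rad, w=0.690 0.400 0.210 -0.502 -0.316 rad/s, eef=-0.556 0.414 1.151 m, τ=-12.851 5.371 4.486 0.175 -0.396 N·m.
t=0.240 s (step 12): theta=-0.663 0.320 -0.423 0.183 -0.013 rad, w=-0.040 -0.007 -0.018 0.016 0.054 rad/s, eef=-0.543 0.415 1.160 m, τ=21.428 -5.851 -1.864 -0.978 0.203 N·m.
t=0.320 s (step 16): theta=-0.673 0.318 -0.429 0.189 -0.007 rad, w=-0.177 -0.014 -0.110 0.094 0.091 rad/s, eef=-0.551 0.415 1.155 m, τ=31.998 -9.385 -3.809 -1.332 0.415 N·m.
t=0.400 s (step 20): theta=-0.688 0.317 -0.438 0.197 -0.000 rad, w=-0.172 -0.012 -0.109 0.091 0.084 rad/s, eef=-0.562 0.415 1.147 m, τ=34.985 -10.496 -4.277 -1.488 0.440 N·m.
t=0.480 s (step 24): theta=-0.700 0.316 -0.445 0.203 0.006 rad, w=-0.137 -0.012 -0.086 0.071 0.068 rad/s, eef=-0.571 0.414 1.141 m, τ=35.634 -10.816 -4.307 -1.571 0.414 N·m.
t=0.560 s (step 28): theta=-0.710 0.314 -0.451 0.209 0.010 rad, w=-0.103 -0.013 -0.063 0.052 0.054 rad/s, eef=-0.578 0.414 1.136 m, τ=35.620 -10.886 -4.235 -1.619 0.382 N·m.
t=0.640 s (step 32): theta=-0.717 0.313 -0.455 0.212 0.014 rad, w=-0.075 -0.013 -0.044 0.036 0.043 rad/s, eef=-0.582 0.414 1.132 m, τ=35.458 -10.884 -4.157 -1.648 0.354 N·m.
t=0.720 s (step 36): theta=-0.723 0.295 -0.457 0.216 0.016 rad, w=-0.058 -0.380 -0.036 0.013 0.052 rad/s, eef=-0.581 0.408 1.134 m, τ=21.133 -4.884 1.647 -2.985 -0.781 N·m.
t=0.800 s (step 40): theta=-0.726 0.284 -0.460 0.217 0.019 rad, w=-0.031 -0.002 -0.028 0.015 0.033 rad/s, eef=-0.579 0.403 1.135 m, τ=31.064 -9.229 -2.561 -1.997 0.023 N·m.
t=0.880 s (step 44): theta=-0.729 0.284 -0.460 0.220 0.021 rad, w=-0.037 0.033 -0.011 0.003 0.050 rad/s, eef=-0.581 0.404 1.133 m, τ=34.086 -10.487 -3.796 -1.715 0.234 N·m.
t=0.960 s (step 48): theta=-0.732 0.284 -0.459 0.223 0.022 rad, w=-0.031 0.040 -0.011 -0.011 0.057 rad/s, eef=-0.584 0.405 1.131 m, τ=34.932 -10.833 -4.141 -1.644 0.284 N·m.
t=1.040 s (step 52): theta=-0.734 0.285 -0.459 0.224 0.024 rad, w=-0.021 0.044 -0.014 -0.023 0.062 rad/s, eef=-0.586 0.407 1.129 m, τ=35.111 -10.907 -4.216 -1.637 0.285 N·m.
t=1.120 s (step 56): theta=-0.736 0.287 -0.458 0.225 0.016 rad, w=-0.001 0.112 -0.056 -0.136 -0.887 rad/s, eef=-0.589 0.411 1.127 m, τ=41.297 -13.913 -8.633 0.579 1.837 N·m.
t=1.200 s (step 60): theta=-0.737 0.291 -0.459 0.218 -0.007 rad, w=-0.018 -0.008 0.026 -0.007 -0.001 rad/s, eef=-0.592 0.420 1.125 m, τ=36.920 -11.666 -5.553 -0.938 0.744 N·m.
t=1.280 s (step 64): theta=-0.738 0.292 -0.459 0.218 -0.003 rad, w=-0.011 -0.013 0.012 0.047 0.036 rad/s, eef=-0.592 0.421 1.124 m, τ=35.502 -11.010 -4.548 -1.398 0.482 N·m.
t=1.360 s (step 68): theta=-0.738 0.292 -0.459 0.220 0.002 rad, w=-0.007 -0.012 0.006 0.048 0.032 rad/s, eef=-0.593 0.419 1.124 m, τ=35.049 -10.822 -4.228 -1.546 0.396 N·m.
t=1.440 s (step 72): theta=-0.738 0.293 -0.460 0.221 0.005 rad, w=-0.005 -0.011 0.006 0.041 0.028 rad/s, eef=-0.593 0.417 1.124 m, τ=34.909 -10.776 -4.123 -1.603 0.358 N·m.
t=1.520 s (step 76): theta=-0.739 0.293 -0.461 0.222 0.009 rad, w=-0.004 -0.010 0.007 0.033 0.027 rad/s, eef=-0.593 0.416 1.124 m, τ=34.868 -10.772 -4.081 -1.631 0.335 N·m.
t=1.600 s (step 80): theta=-0.739 0.294 -0.461 0.223 0.013 rad, w=-0.003 -0.009 0.008 0.027 0.025 rad/s, eef=-0.593 0.415 1.124 m, τ=34.858 -10.777 -4.060 -1.649 0.317 N·m.
t=1.680 s (step 84): theta=-0.739 0.295 -0.462 0.223 0.017 rad, w=-0.002 -0.008 0.009 0.023 0.023 rad/s, eef=-0.593 0.414 1.124 m, τ=34.857 -10.783 -4.045 -1.662 0.302 N·m.
t=1.760 s (step 88): theta=-0.739 0.296 -0.462 0.222 0.020 rad, w=-0.002 -0.008 0.009 0.019 0.020 rad/s, eef=-0.593 0.413 1.124 m, τ=34.858 -10.787 -4.031 -1.672 0.288 N·m.
t=1.840 s (step 92): theta=-0.738 0.297 -0.463 0.222 0.023 rad, w=-0.001 -0.008 0.010 0.017 0.017 rad/s, eef=-0.593 0.413 1.124 m.
any joint saturated: no
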